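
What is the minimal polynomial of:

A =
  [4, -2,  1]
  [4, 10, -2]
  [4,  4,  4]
x^2 - 12*x + 36

The characteristic polynomial is χ_A(x) = (x - 6)^3, so the eigenvalues are known. The minimal polynomial is
  m_A(x) = Π_λ (x − λ)^{k_λ}
where k_λ is the size of the *largest* Jordan block for λ (equivalently, the smallest k with (A − λI)^k v = 0 for every generalised eigenvector v of λ).

  λ = 6: largest Jordan block has size 2, contributing (x − 6)^2

So m_A(x) = (x - 6)^2 = x^2 - 12*x + 36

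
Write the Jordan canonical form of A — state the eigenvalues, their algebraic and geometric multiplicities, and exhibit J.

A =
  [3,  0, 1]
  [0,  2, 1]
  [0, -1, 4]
J_3(3)

The characteristic polynomial is
  det(x·I − A) = x^3 - 9*x^2 + 27*x - 27 = (x - 3)^3

Eigenvalues and multiplicities (the geometric multiplicity of λ is n − rank(A − λI), which equals the number of Jordan blocks for λ):
  λ = 3: algebraic multiplicity = 3, geometric multiplicity = 1

Determining the block sizes for each eigenvalue:
  λ = 3: one block (gm = 1), so the single block has size am = 3 → block sizes [3]

Assembling the blocks gives a Jordan form
J =
  [3, 1, 0]
  [0, 3, 1]
  [0, 0, 3]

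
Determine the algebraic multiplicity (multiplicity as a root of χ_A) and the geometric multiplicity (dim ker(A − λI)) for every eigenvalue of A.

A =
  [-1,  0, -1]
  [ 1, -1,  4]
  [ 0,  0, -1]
λ = -1: alg = 3, geom = 1

Step 1 — factor the characteristic polynomial to read off the algebraic multiplicities:
  χ_A(x) = (x + 1)^3

Step 2 — compute geometric multiplicities via the rank-nullity identity g(λ) = n − rank(A − λI):
  rank(A − (-1)·I) = 2, so dim ker(A − (-1)·I) = n − 2 = 1

Summary:
  λ = -1: algebraic multiplicity = 3, geometric multiplicity = 1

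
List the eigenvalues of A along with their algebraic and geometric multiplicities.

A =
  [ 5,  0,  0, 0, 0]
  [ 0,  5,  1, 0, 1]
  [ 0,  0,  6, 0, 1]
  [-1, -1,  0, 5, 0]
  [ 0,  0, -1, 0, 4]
λ = 5: alg = 5, geom = 3

Step 1 — factor the characteristic polynomial to read off the algebraic multiplicities:
  χ_A(x) = (x - 5)^5

Step 2 — compute geometric multiplicities via the rank-nullity identity g(λ) = n − rank(A − λI):
  rank(A − (5)·I) = 2, so dim ker(A − (5)·I) = n − 2 = 3

Summary:
  λ = 5: algebraic multiplicity = 5, geometric multiplicity = 3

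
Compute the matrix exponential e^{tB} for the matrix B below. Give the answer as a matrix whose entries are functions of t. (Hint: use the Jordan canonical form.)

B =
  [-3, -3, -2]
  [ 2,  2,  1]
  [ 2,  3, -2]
e^{tB} =
  [-3*t^2*exp(-t) - 2*t*exp(-t) + exp(-t), -9*t^2*exp(-t)/2 - 3*t*exp(-t), 3*t^2*exp(-t)/2 - 2*t*exp(-t)]
  [2*t^2*exp(-t) + 2*t*exp(-t), 3*t^2*exp(-t) + 3*t*exp(-t) + exp(-t), -t^2*exp(-t) + t*exp(-t)]
  [2*t*exp(-t), 3*t*exp(-t), -t*exp(-t) + exp(-t)]

Strategy: write B = P · J · P⁻¹ where J is a Jordan canonical form, so e^{tB} = P · e^{tJ} · P⁻¹, and e^{tJ} can be computed block-by-block.

B has Jordan form
J =
  [-1,  1,  0]
  [ 0, -1,  1]
  [ 0,  0, -1]
(up to reordering of blocks).

Per-block formulas:
  For a 3×3 Jordan block J_3(-1): exp(t · J_3(-1)) = e^(-1t)·(I + t·N + (t^2/2)·N^2), where N is the 3×3 nilpotent shift.

After assembling e^{tJ} and conjugating by P, we get:

e^{tB} =
  [-3*t^2*exp(-t) - 2*t*exp(-t) + exp(-t), -9*t^2*exp(-t)/2 - 3*t*exp(-t), 3*t^2*exp(-t)/2 - 2*t*exp(-t)]
  [2*t^2*exp(-t) + 2*t*exp(-t), 3*t^2*exp(-t) + 3*t*exp(-t) + exp(-t), -t^2*exp(-t) + t*exp(-t)]
  [2*t*exp(-t), 3*t*exp(-t), -t*exp(-t) + exp(-t)]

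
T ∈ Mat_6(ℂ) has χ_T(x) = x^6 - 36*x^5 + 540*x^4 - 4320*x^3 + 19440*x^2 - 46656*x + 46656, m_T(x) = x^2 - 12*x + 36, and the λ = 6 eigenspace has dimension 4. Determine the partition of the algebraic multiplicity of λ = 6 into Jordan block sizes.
Block sizes for λ = 6: [2, 2, 1, 1]

Step 1 — from the characteristic polynomial, algebraic multiplicity of λ = 6 is 6. From dim ker(T − (6)·I) = 4, there are exactly 4 Jordan blocks for λ = 6.
Step 2 — from the minimal polynomial, the factor (x − 6)^2 tells us the largest block for λ = 6 has size 2.
Step 3 — with total size 6, 4 blocks, and largest block 2, the block sizes (in nonincreasing order) are [2, 2, 1, 1].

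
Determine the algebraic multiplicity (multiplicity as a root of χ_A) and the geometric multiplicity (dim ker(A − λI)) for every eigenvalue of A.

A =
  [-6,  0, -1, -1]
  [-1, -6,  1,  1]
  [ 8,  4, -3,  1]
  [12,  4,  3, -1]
λ = -4: alg = 4, geom = 2

Step 1 — factor the characteristic polynomial to read off the algebraic multiplicities:
  χ_A(x) = (x + 4)^4

Step 2 — compute geometric multiplicities via the rank-nullity identity g(λ) = n − rank(A − λI):
  rank(A − (-4)·I) = 2, so dim ker(A − (-4)·I) = n − 2 = 2

Summary:
  λ = -4: algebraic multiplicity = 4, geometric multiplicity = 2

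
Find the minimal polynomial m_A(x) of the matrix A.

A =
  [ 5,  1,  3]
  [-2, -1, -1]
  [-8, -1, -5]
x^3 + x^2

The characteristic polynomial is χ_A(x) = x^2*(x + 1), so the eigenvalues are known. The minimal polynomial is
  m_A(x) = Π_λ (x − λ)^{k_λ}
where k_λ is the size of the *largest* Jordan block for λ (equivalently, the smallest k with (A − λI)^k v = 0 for every generalised eigenvector v of λ).

  λ = -1: largest Jordan block has size 1, contributing (x + 1)
  λ = 0: largest Jordan block has size 2, contributing (x − 0)^2

So m_A(x) = x^2*(x + 1) = x^3 + x^2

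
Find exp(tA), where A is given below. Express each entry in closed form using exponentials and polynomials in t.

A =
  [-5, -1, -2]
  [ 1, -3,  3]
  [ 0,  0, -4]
e^{tA} =
  [-t*exp(-4*t) + exp(-4*t), -t*exp(-4*t), -t^2*exp(-4*t)/2 - 2*t*exp(-4*t)]
  [t*exp(-4*t), t*exp(-4*t) + exp(-4*t), t^2*exp(-4*t)/2 + 3*t*exp(-4*t)]
  [0, 0, exp(-4*t)]

Strategy: write A = P · J · P⁻¹ where J is a Jordan canonical form, so e^{tA} = P · e^{tJ} · P⁻¹, and e^{tJ} can be computed block-by-block.

A has Jordan form
J =
  [-4,  1,  0]
  [ 0, -4,  1]
  [ 0,  0, -4]
(up to reordering of blocks).

Per-block formulas:
  For a 3×3 Jordan block J_3(-4): exp(t · J_3(-4)) = e^(-4t)·(I + t·N + (t^2/2)·N^2), where N is the 3×3 nilpotent shift.

After assembling e^{tJ} and conjugating by P, we get:

e^{tA} =
  [-t*exp(-4*t) + exp(-4*t), -t*exp(-4*t), -t^2*exp(-4*t)/2 - 2*t*exp(-4*t)]
  [t*exp(-4*t), t*exp(-4*t) + exp(-4*t), t^2*exp(-4*t)/2 + 3*t*exp(-4*t)]
  [0, 0, exp(-4*t)]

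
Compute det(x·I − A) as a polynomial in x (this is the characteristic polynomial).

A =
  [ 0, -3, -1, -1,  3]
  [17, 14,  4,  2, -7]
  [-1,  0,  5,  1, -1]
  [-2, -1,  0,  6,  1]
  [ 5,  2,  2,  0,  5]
x^5 - 30*x^4 + 360*x^3 - 2160*x^2 + 6480*x - 7776

Expanding det(x·I − A) (e.g. by cofactor expansion or by noting that A is similar to its Jordan form J, which has the same characteristic polynomial as A) gives
  χ_A(x) = x^5 - 30*x^4 + 360*x^3 - 2160*x^2 + 6480*x - 7776
which factors as (x - 6)^5. The eigenvalues (with algebraic multiplicities) are λ = 6 with multiplicity 5.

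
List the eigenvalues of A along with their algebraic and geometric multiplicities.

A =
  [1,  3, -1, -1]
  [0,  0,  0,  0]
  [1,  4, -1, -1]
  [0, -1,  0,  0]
λ = 0: alg = 4, geom = 2

Step 1 — factor the characteristic polynomial to read off the algebraic multiplicities:
  χ_A(x) = x^4

Step 2 — compute geometric multiplicities via the rank-nullity identity g(λ) = n − rank(A − λI):
  rank(A − (0)·I) = 2, so dim ker(A − (0)·I) = n − 2 = 2

Summary:
  λ = 0: algebraic multiplicity = 4, geometric multiplicity = 2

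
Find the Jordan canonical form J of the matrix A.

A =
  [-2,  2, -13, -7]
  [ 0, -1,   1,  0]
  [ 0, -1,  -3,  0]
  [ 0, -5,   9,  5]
J_3(-2) ⊕ J_1(5)

The characteristic polynomial is
  det(x·I − A) = x^4 + x^3 - 18*x^2 - 52*x - 40 = (x - 5)*(x + 2)^3

Eigenvalues and multiplicities (the geometric multiplicity of λ is n − rank(A − λI), which equals the number of Jordan blocks for λ):
  λ = -2: algebraic multiplicity = 3, geometric multiplicity = 1
  λ = 5: algebraic multiplicity = 1, geometric multiplicity = 1

Determining the block sizes for each eigenvalue:
  λ = -2: one block (gm = 1), so the single block has size am = 3 → block sizes [3]
  λ = 5: one block (gm = 1), so the single block has size am = 1 → block sizes [1]

Assembling the blocks gives a Jordan form
J =
  [-2,  1,  0, 0]
  [ 0, -2,  1, 0]
  [ 0,  0, -2, 0]
  [ 0,  0,  0, 5]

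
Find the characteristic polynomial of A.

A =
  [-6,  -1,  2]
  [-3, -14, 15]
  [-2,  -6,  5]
x^3 + 15*x^2 + 75*x + 125

Expanding det(x·I − A) (e.g. by cofactor expansion or by noting that A is similar to its Jordan form J, which has the same characteristic polynomial as A) gives
  χ_A(x) = x^3 + 15*x^2 + 75*x + 125
which factors as (x + 5)^3. The eigenvalues (with algebraic multiplicities) are λ = -5 with multiplicity 3.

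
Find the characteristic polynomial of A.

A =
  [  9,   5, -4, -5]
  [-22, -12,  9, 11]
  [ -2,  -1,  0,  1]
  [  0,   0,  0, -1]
x^4 + 4*x^3 + 6*x^2 + 4*x + 1

Expanding det(x·I − A) (e.g. by cofactor expansion or by noting that A is similar to its Jordan form J, which has the same characteristic polynomial as A) gives
  χ_A(x) = x^4 + 4*x^3 + 6*x^2 + 4*x + 1
which factors as (x + 1)^4. The eigenvalues (with algebraic multiplicities) are λ = -1 with multiplicity 4.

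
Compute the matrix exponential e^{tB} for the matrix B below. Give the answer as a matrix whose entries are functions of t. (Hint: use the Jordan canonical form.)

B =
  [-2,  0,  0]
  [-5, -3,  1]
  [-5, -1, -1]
e^{tB} =
  [exp(-2*t), 0, 0]
  [-5*t*exp(-2*t), -t*exp(-2*t) + exp(-2*t), t*exp(-2*t)]
  [-5*t*exp(-2*t), -t*exp(-2*t), t*exp(-2*t) + exp(-2*t)]

Strategy: write B = P · J · P⁻¹ where J is a Jordan canonical form, so e^{tB} = P · e^{tJ} · P⁻¹, and e^{tJ} can be computed block-by-block.

B has Jordan form
J =
  [-2,  1,  0]
  [ 0, -2,  0]
  [ 0,  0, -2]
(up to reordering of blocks).

Per-block formulas:
  For a 2×2 Jordan block J_2(-2): exp(t · J_2(-2)) = e^(-2t)·(I + t·N), where N is the 2×2 nilpotent shift.
  For a 1×1 block at λ = -2: exp(t · [-2]) = [e^(-2t)].

After assembling e^{tJ} and conjugating by P, we get:

e^{tB} =
  [exp(-2*t), 0, 0]
  [-5*t*exp(-2*t), -t*exp(-2*t) + exp(-2*t), t*exp(-2*t)]
  [-5*t*exp(-2*t), -t*exp(-2*t), t*exp(-2*t) + exp(-2*t)]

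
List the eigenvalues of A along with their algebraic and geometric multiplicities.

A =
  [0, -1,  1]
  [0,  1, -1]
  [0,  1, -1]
λ = 0: alg = 3, geom = 2

Step 1 — factor the characteristic polynomial to read off the algebraic multiplicities:
  χ_A(x) = x^3

Step 2 — compute geometric multiplicities via the rank-nullity identity g(λ) = n − rank(A − λI):
  rank(A − (0)·I) = 1, so dim ker(A − (0)·I) = n − 1 = 2

Summary:
  λ = 0: algebraic multiplicity = 3, geometric multiplicity = 2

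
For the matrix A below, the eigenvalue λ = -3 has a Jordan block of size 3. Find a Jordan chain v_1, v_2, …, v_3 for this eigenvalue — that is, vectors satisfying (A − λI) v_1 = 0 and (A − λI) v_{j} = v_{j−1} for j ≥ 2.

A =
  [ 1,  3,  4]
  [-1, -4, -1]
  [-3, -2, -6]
A Jordan chain for λ = -3 of length 3:
v_1 = (1, 0, -1)ᵀ
v_2 = (4, -1, -3)ᵀ
v_3 = (1, 0, 0)ᵀ

Let N = A − (-3)·I. We want v_3 with N^3 v_3 = 0 but N^2 v_3 ≠ 0; then v_{j-1} := N · v_j for j = 3, …, 2.

Pick v_3 = (1, 0, 0)ᵀ.
Then v_2 = N · v_3 = (4, -1, -3)ᵀ.
Then v_1 = N · v_2 = (1, 0, -1)ᵀ.

Sanity check: (A − (-3)·I) v_1 = (0, 0, 0)ᵀ = 0. ✓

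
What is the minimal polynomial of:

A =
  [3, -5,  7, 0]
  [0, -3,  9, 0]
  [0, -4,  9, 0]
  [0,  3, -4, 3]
x^3 - 9*x^2 + 27*x - 27

The characteristic polynomial is χ_A(x) = (x - 3)^4, so the eigenvalues are known. The minimal polynomial is
  m_A(x) = Π_λ (x − λ)^{k_λ}
where k_λ is the size of the *largest* Jordan block for λ (equivalently, the smallest k with (A − λI)^k v = 0 for every generalised eigenvector v of λ).

  λ = 3: largest Jordan block has size 3, contributing (x − 3)^3

So m_A(x) = (x - 3)^3 = x^3 - 9*x^2 + 27*x - 27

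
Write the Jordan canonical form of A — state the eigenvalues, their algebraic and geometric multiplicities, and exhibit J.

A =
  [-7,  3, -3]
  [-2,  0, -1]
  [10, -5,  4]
J_2(-1) ⊕ J_1(-1)

The characteristic polynomial is
  det(x·I − A) = x^3 + 3*x^2 + 3*x + 1 = (x + 1)^3

Eigenvalues and multiplicities (the geometric multiplicity of λ is n − rank(A − λI), which equals the number of Jordan blocks for λ):
  λ = -1: algebraic multiplicity = 3, geometric multiplicity = 2

Determining the block sizes for each eigenvalue:
  λ = -1: 2 blocks summing to 3 forces exactly one block of size 2 and the rest size 1 → block sizes [2, 1]

Assembling the blocks gives a Jordan form
J =
  [-1,  1,  0]
  [ 0, -1,  0]
  [ 0,  0, -1]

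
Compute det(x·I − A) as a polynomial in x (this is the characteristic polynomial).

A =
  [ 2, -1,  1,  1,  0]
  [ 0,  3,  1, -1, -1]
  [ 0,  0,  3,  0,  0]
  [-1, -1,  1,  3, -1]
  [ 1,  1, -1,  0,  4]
x^5 - 15*x^4 + 90*x^3 - 270*x^2 + 405*x - 243

Expanding det(x·I − A) (e.g. by cofactor expansion or by noting that A is similar to its Jordan form J, which has the same characteristic polynomial as A) gives
  χ_A(x) = x^5 - 15*x^4 + 90*x^3 - 270*x^2 + 405*x - 243
which factors as (x - 3)^5. The eigenvalues (with algebraic multiplicities) are λ = 3 with multiplicity 5.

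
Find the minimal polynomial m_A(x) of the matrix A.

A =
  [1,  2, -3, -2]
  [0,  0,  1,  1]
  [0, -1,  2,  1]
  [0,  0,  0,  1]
x^3 - 3*x^2 + 3*x - 1

The characteristic polynomial is χ_A(x) = (x - 1)^4, so the eigenvalues are known. The minimal polynomial is
  m_A(x) = Π_λ (x − λ)^{k_λ}
where k_λ is the size of the *largest* Jordan block for λ (equivalently, the smallest k with (A − λI)^k v = 0 for every generalised eigenvector v of λ).

  λ = 1: largest Jordan block has size 3, contributing (x − 1)^3

So m_A(x) = (x - 1)^3 = x^3 - 3*x^2 + 3*x - 1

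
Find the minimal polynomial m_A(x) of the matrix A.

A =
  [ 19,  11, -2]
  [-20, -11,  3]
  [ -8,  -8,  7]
x^3 - 15*x^2 + 75*x - 125

The characteristic polynomial is χ_A(x) = (x - 5)^3, so the eigenvalues are known. The minimal polynomial is
  m_A(x) = Π_λ (x − λ)^{k_λ}
where k_λ is the size of the *largest* Jordan block for λ (equivalently, the smallest k with (A − λI)^k v = 0 for every generalised eigenvector v of λ).

  λ = 5: largest Jordan block has size 3, contributing (x − 5)^3

So m_A(x) = (x - 5)^3 = x^3 - 15*x^2 + 75*x - 125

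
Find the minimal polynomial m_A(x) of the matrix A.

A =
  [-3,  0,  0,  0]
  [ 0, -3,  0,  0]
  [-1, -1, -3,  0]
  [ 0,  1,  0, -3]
x^2 + 6*x + 9

The characteristic polynomial is χ_A(x) = (x + 3)^4, so the eigenvalues are known. The minimal polynomial is
  m_A(x) = Π_λ (x − λ)^{k_λ}
where k_λ is the size of the *largest* Jordan block for λ (equivalently, the smallest k with (A − λI)^k v = 0 for every generalised eigenvector v of λ).

  λ = -3: largest Jordan block has size 2, contributing (x + 3)^2

So m_A(x) = (x + 3)^2 = x^2 + 6*x + 9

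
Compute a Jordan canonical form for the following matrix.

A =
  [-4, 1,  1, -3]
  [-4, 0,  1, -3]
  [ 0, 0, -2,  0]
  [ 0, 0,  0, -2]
J_3(-2) ⊕ J_1(-2)

The characteristic polynomial is
  det(x·I − A) = x^4 + 8*x^3 + 24*x^2 + 32*x + 16 = (x + 2)^4

Eigenvalues and multiplicities (the geometric multiplicity of λ is n − rank(A − λI), which equals the number of Jordan blocks for λ):
  λ = -2: algebraic multiplicity = 4, geometric multiplicity = 2

Determining the block sizes for each eigenvalue:
  λ = -2: with am = 4 and gm = 2, the partition is not yet determined (e.g. several partitions of 4 into 2 parts exist). Let N = A − (-2)·I. Computing rank(N^1) = 2, rank(N^2) = 1, rank(N^3) = 0; the number of blocks of size ≥ j is rank(N^{j−1}) − rank(N^j), giving [2, 1, 1]. So we have 1 block(s) of size 3, 1 block(s) of size 1 → block sizes [3, 1]

Assembling the blocks gives a Jordan form
J =
  [-2,  1,  0,  0]
  [ 0, -2,  1,  0]
  [ 0,  0, -2,  0]
  [ 0,  0,  0, -2]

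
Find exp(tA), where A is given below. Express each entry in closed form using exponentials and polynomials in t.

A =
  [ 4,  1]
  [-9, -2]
e^{tA} =
  [3*t*exp(t) + exp(t), t*exp(t)]
  [-9*t*exp(t), -3*t*exp(t) + exp(t)]

Strategy: write A = P · J · P⁻¹ where J is a Jordan canonical form, so e^{tA} = P · e^{tJ} · P⁻¹, and e^{tJ} can be computed block-by-block.

A has Jordan form
J =
  [1, 1]
  [0, 1]
(up to reordering of blocks).

Per-block formulas:
  For a 2×2 Jordan block J_2(1): exp(t · J_2(1)) = e^(1t)·(I + t·N), where N is the 2×2 nilpotent shift.

After assembling e^{tJ} and conjugating by P, we get:

e^{tA} =
  [3*t*exp(t) + exp(t), t*exp(t)]
  [-9*t*exp(t), -3*t*exp(t) + exp(t)]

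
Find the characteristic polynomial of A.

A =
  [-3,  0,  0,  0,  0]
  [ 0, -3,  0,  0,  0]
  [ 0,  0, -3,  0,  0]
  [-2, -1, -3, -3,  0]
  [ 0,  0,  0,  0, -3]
x^5 + 15*x^4 + 90*x^3 + 270*x^2 + 405*x + 243

Expanding det(x·I − A) (e.g. by cofactor expansion or by noting that A is similar to its Jordan form J, which has the same characteristic polynomial as A) gives
  χ_A(x) = x^5 + 15*x^4 + 90*x^3 + 270*x^2 + 405*x + 243
which factors as (x + 3)^5. The eigenvalues (with algebraic multiplicities) are λ = -3 with multiplicity 5.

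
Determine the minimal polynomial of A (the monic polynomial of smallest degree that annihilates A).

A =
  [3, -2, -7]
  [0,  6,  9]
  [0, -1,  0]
x^3 - 9*x^2 + 27*x - 27

The characteristic polynomial is χ_A(x) = (x - 3)^3, so the eigenvalues are known. The minimal polynomial is
  m_A(x) = Π_λ (x − λ)^{k_λ}
where k_λ is the size of the *largest* Jordan block for λ (equivalently, the smallest k with (A − λI)^k v = 0 for every generalised eigenvector v of λ).

  λ = 3: largest Jordan block has size 3, contributing (x − 3)^3

So m_A(x) = (x - 3)^3 = x^3 - 9*x^2 + 27*x - 27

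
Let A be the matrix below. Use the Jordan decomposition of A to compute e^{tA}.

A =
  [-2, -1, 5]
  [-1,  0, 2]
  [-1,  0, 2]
e^{tA} =
  [1 - 2*t, t^2 - t, -t^2 + 5*t]
  [-t, t^2/2 + 1, -t^2/2 + 2*t]
  [-t, t^2/2, -t^2/2 + 2*t + 1]

Strategy: write A = P · J · P⁻¹ where J is a Jordan canonical form, so e^{tA} = P · e^{tJ} · P⁻¹, and e^{tJ} can be computed block-by-block.

A has Jordan form
J =
  [0, 1, 0]
  [0, 0, 1]
  [0, 0, 0]
(up to reordering of blocks).

Per-block formulas:
  For a 3×3 Jordan block J_3(0): exp(t · J_3(0)) = e^(0t)·(I + t·N + (t^2/2)·N^2), where N is the 3×3 nilpotent shift.

After assembling e^{tJ} and conjugating by P, we get:

e^{tA} =
  [1 - 2*t, t^2 - t, -t^2 + 5*t]
  [-t, t^2/2 + 1, -t^2/2 + 2*t]
  [-t, t^2/2, -t^2/2 + 2*t + 1]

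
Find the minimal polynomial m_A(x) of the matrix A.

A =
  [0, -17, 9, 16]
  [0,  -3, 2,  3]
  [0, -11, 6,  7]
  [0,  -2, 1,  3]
x^4 - 6*x^3 + 12*x^2 - 8*x

The characteristic polynomial is χ_A(x) = x*(x - 2)^3, so the eigenvalues are known. The minimal polynomial is
  m_A(x) = Π_λ (x − λ)^{k_λ}
where k_λ is the size of the *largest* Jordan block for λ (equivalently, the smallest k with (A − λI)^k v = 0 for every generalised eigenvector v of λ).

  λ = 0: largest Jordan block has size 1, contributing (x − 0)
  λ = 2: largest Jordan block has size 3, contributing (x − 2)^3

So m_A(x) = x*(x - 2)^3 = x^4 - 6*x^3 + 12*x^2 - 8*x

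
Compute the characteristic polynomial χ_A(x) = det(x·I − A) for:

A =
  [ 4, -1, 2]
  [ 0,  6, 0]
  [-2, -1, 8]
x^3 - 18*x^2 + 108*x - 216

Expanding det(x·I − A) (e.g. by cofactor expansion or by noting that A is similar to its Jordan form J, which has the same characteristic polynomial as A) gives
  χ_A(x) = x^3 - 18*x^2 + 108*x - 216
which factors as (x - 6)^3. The eigenvalues (with algebraic multiplicities) are λ = 6 with multiplicity 3.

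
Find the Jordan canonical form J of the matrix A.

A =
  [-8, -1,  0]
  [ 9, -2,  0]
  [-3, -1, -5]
J_2(-5) ⊕ J_1(-5)

The characteristic polynomial is
  det(x·I − A) = x^3 + 15*x^2 + 75*x + 125 = (x + 5)^3

Eigenvalues and multiplicities (the geometric multiplicity of λ is n − rank(A − λI), which equals the number of Jordan blocks for λ):
  λ = -5: algebraic multiplicity = 3, geometric multiplicity = 2

Determining the block sizes for each eigenvalue:
  λ = -5: 2 blocks summing to 3 forces exactly one block of size 2 and the rest size 1 → block sizes [2, 1]

Assembling the blocks gives a Jordan form
J =
  [-5,  1,  0]
  [ 0, -5,  0]
  [ 0,  0, -5]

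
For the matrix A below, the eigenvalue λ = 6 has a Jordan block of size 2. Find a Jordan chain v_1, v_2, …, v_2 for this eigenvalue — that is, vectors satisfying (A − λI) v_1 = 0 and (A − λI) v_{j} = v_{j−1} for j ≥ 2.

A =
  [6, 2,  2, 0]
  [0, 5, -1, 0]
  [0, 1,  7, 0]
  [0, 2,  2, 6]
A Jordan chain for λ = 6 of length 2:
v_1 = (2, -1, 1, 2)ᵀ
v_2 = (0, 1, 0, 0)ᵀ

Let N = A − (6)·I. We want v_2 with N^2 v_2 = 0 but N^1 v_2 ≠ 0; then v_{j-1} := N · v_j for j = 2, …, 2.

Pick v_2 = (0, 1, 0, 0)ᵀ.
Then v_1 = N · v_2 = (2, -1, 1, 2)ᵀ.

Sanity check: (A − (6)·I) v_1 = (0, 0, 0, 0)ᵀ = 0. ✓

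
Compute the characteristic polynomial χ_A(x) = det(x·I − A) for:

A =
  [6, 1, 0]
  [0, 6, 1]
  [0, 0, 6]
x^3 - 18*x^2 + 108*x - 216

Expanding det(x·I − A) (e.g. by cofactor expansion or by noting that A is similar to its Jordan form J, which has the same characteristic polynomial as A) gives
  χ_A(x) = x^3 - 18*x^2 + 108*x - 216
which factors as (x - 6)^3. The eigenvalues (with algebraic multiplicities) are λ = 6 with multiplicity 3.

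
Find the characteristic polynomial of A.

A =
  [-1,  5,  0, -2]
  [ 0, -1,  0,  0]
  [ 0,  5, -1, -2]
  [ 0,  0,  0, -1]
x^4 + 4*x^3 + 6*x^2 + 4*x + 1

Expanding det(x·I − A) (e.g. by cofactor expansion or by noting that A is similar to its Jordan form J, which has the same characteristic polynomial as A) gives
  χ_A(x) = x^4 + 4*x^3 + 6*x^2 + 4*x + 1
which factors as (x + 1)^4. The eigenvalues (with algebraic multiplicities) are λ = -1 with multiplicity 4.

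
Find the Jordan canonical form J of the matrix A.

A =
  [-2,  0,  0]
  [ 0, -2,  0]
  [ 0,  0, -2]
J_1(-2) ⊕ J_1(-2) ⊕ J_1(-2)

The characteristic polynomial is
  det(x·I − A) = x^3 + 6*x^2 + 12*x + 8 = (x + 2)^3

Eigenvalues and multiplicities (the geometric multiplicity of λ is n − rank(A − λI), which equals the number of Jordan blocks for λ):
  λ = -2: algebraic multiplicity = 3, geometric multiplicity = 3

Determining the block sizes for each eigenvalue:
  λ = -2: gm = am = 3, so every block has size 1 → block sizes [1, 1, 1]

Assembling the blocks gives a Jordan form
J =
  [-2,  0,  0]
  [ 0, -2,  0]
  [ 0,  0, -2]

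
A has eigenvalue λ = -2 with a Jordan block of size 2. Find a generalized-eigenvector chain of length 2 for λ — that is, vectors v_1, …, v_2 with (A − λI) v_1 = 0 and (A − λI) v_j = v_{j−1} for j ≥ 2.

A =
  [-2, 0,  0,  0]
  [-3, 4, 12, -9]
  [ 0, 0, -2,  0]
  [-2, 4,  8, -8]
A Jordan chain for λ = -2 of length 2:
v_1 = (0, -3, 0, -2)ᵀ
v_2 = (1, 0, 0, 0)ᵀ

Let N = A − (-2)·I. We want v_2 with N^2 v_2 = 0 but N^1 v_2 ≠ 0; then v_{j-1} := N · v_j for j = 2, …, 2.

Pick v_2 = (1, 0, 0, 0)ᵀ.
Then v_1 = N · v_2 = (0, -3, 0, -2)ᵀ.

Sanity check: (A − (-2)·I) v_1 = (0, 0, 0, 0)ᵀ = 0. ✓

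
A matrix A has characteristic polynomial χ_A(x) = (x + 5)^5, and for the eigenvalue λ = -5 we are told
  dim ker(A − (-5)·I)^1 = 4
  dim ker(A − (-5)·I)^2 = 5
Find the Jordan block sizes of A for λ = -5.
Block sizes for λ = -5: [2, 1, 1, 1]

From the dimensions of kernels of powers, the number of Jordan blocks of size at least j is d_j − d_{j−1} where d_j = dim ker(N^j) (with d_0 = 0). Computing the differences gives [4, 1].
The number of blocks of size exactly k is (#blocks of size ≥ k) − (#blocks of size ≥ k + 1), so the partition is: 3 block(s) of size 1, 1 block(s) of size 2.
In nonincreasing order the block sizes are [2, 1, 1, 1].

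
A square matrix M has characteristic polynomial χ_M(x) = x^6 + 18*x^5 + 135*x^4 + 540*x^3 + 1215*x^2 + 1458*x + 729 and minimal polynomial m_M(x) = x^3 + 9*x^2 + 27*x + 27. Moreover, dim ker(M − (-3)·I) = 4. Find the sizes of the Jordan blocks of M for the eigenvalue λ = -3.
Block sizes for λ = -3: [3, 1, 1, 1]

Step 1 — from the characteristic polynomial, algebraic multiplicity of λ = -3 is 6. From dim ker(M − (-3)·I) = 4, there are exactly 4 Jordan blocks for λ = -3.
Step 2 — from the minimal polynomial, the factor (x + 3)^3 tells us the largest block for λ = -3 has size 3.
Step 3 — with total size 6, 4 blocks, and largest block 3, the block sizes (in nonincreasing order) are [3, 1, 1, 1].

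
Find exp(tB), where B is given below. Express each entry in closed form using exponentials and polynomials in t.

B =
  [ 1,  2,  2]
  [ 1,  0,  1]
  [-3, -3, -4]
e^{tB} =
  [2*t*exp(-t) + exp(-t), 2*t*exp(-t), 2*t*exp(-t)]
  [t*exp(-t), t*exp(-t) + exp(-t), t*exp(-t)]
  [-3*t*exp(-t), -3*t*exp(-t), -3*t*exp(-t) + exp(-t)]

Strategy: write B = P · J · P⁻¹ where J is a Jordan canonical form, so e^{tB} = P · e^{tJ} · P⁻¹, and e^{tJ} can be computed block-by-block.

B has Jordan form
J =
  [-1,  1,  0]
  [ 0, -1,  0]
  [ 0,  0, -1]
(up to reordering of blocks).

Per-block formulas:
  For a 1×1 block at λ = -1: exp(t · [-1]) = [e^(-1t)].
  For a 2×2 Jordan block J_2(-1): exp(t · J_2(-1)) = e^(-1t)·(I + t·N), where N is the 2×2 nilpotent shift.

After assembling e^{tJ} and conjugating by P, we get:

e^{tB} =
  [2*t*exp(-t) + exp(-t), 2*t*exp(-t), 2*t*exp(-t)]
  [t*exp(-t), t*exp(-t) + exp(-t), t*exp(-t)]
  [-3*t*exp(-t), -3*t*exp(-t), -3*t*exp(-t) + exp(-t)]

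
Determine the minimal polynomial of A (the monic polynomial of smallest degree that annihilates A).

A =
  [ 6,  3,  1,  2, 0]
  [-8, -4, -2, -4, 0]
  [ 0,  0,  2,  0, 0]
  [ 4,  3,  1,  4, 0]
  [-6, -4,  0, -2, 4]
x^3 - 8*x^2 + 20*x - 16

The characteristic polynomial is χ_A(x) = (x - 4)*(x - 2)^4, so the eigenvalues are known. The minimal polynomial is
  m_A(x) = Π_λ (x − λ)^{k_λ}
where k_λ is the size of the *largest* Jordan block for λ (equivalently, the smallest k with (A − λI)^k v = 0 for every generalised eigenvector v of λ).

  λ = 2: largest Jordan block has size 2, contributing (x − 2)^2
  λ = 4: largest Jordan block has size 1, contributing (x − 4)

So m_A(x) = (x - 4)*(x - 2)^2 = x^3 - 8*x^2 + 20*x - 16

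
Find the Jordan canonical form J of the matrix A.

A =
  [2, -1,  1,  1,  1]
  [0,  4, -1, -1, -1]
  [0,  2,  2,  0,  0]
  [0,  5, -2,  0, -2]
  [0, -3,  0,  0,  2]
J_3(2) ⊕ J_1(2) ⊕ J_1(2)

The characteristic polynomial is
  det(x·I − A) = x^5 - 10*x^4 + 40*x^3 - 80*x^2 + 80*x - 32 = (x - 2)^5

Eigenvalues and multiplicities (the geometric multiplicity of λ is n − rank(A − λI), which equals the number of Jordan blocks for λ):
  λ = 2: algebraic multiplicity = 5, geometric multiplicity = 3

Determining the block sizes for each eigenvalue:
  λ = 2: with am = 5 and gm = 3, the partition is not yet determined (e.g. several partitions of 5 into 3 parts exist). Let N = A − (2)·I. Computing rank(N^1) = 2, rank(N^2) = 1, rank(N^3) = 0; the number of blocks of size ≥ j is rank(N^{j−1}) − rank(N^j), giving [3, 1, 1]. So we have 1 block(s) of size 3, 2 block(s) of size 1 → block sizes [3, 1, 1]

Assembling the blocks gives a Jordan form
J =
  [2, 1, 0, 0, 0]
  [0, 2, 1, 0, 0]
  [0, 0, 2, 0, 0]
  [0, 0, 0, 2, 0]
  [0, 0, 0, 0, 2]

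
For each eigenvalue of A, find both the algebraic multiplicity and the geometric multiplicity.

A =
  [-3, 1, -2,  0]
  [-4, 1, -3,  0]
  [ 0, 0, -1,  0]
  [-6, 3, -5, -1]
λ = -1: alg = 4, geom = 2

Step 1 — factor the characteristic polynomial to read off the algebraic multiplicities:
  χ_A(x) = (x + 1)^4

Step 2 — compute geometric multiplicities via the rank-nullity identity g(λ) = n − rank(A − λI):
  rank(A − (-1)·I) = 2, so dim ker(A − (-1)·I) = n − 2 = 2

Summary:
  λ = -1: algebraic multiplicity = 4, geometric multiplicity = 2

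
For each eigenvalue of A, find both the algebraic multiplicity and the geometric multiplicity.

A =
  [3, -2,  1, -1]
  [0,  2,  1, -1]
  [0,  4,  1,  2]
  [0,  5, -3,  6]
λ = 3: alg = 4, geom = 2

Step 1 — factor the characteristic polynomial to read off the algebraic multiplicities:
  χ_A(x) = (x - 3)^4

Step 2 — compute geometric multiplicities via the rank-nullity identity g(λ) = n − rank(A − λI):
  rank(A − (3)·I) = 2, so dim ker(A − (3)·I) = n − 2 = 2

Summary:
  λ = 3: algebraic multiplicity = 4, geometric multiplicity = 2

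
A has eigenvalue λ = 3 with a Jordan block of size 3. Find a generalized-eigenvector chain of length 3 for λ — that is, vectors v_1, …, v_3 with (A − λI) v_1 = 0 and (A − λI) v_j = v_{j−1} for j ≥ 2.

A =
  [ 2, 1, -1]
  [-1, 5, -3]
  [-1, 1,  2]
A Jordan chain for λ = 3 of length 3:
v_1 = (1, 2, 1)ᵀ
v_2 = (-1, -1, -1)ᵀ
v_3 = (1, 0, 0)ᵀ

Let N = A − (3)·I. We want v_3 with N^3 v_3 = 0 but N^2 v_3 ≠ 0; then v_{j-1} := N · v_j for j = 3, …, 2.

Pick v_3 = (1, 0, 0)ᵀ.
Then v_2 = N · v_3 = (-1, -1, -1)ᵀ.
Then v_1 = N · v_2 = (1, 2, 1)ᵀ.

Sanity check: (A − (3)·I) v_1 = (0, 0, 0)ᵀ = 0. ✓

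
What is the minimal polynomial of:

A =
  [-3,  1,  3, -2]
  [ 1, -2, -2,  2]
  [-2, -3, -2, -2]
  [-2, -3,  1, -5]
x^3 + 9*x^2 + 27*x + 27

The characteristic polynomial is χ_A(x) = (x + 3)^4, so the eigenvalues are known. The minimal polynomial is
  m_A(x) = Π_λ (x − λ)^{k_λ}
where k_λ is the size of the *largest* Jordan block for λ (equivalently, the smallest k with (A − λI)^k v = 0 for every generalised eigenvector v of λ).

  λ = -3: largest Jordan block has size 3, contributing (x + 3)^3

So m_A(x) = (x + 3)^3 = x^3 + 9*x^2 + 27*x + 27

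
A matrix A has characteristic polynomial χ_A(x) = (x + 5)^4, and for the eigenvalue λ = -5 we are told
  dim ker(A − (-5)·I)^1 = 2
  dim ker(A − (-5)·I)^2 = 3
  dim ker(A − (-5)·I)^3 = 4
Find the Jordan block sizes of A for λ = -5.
Block sizes for λ = -5: [3, 1]

From the dimensions of kernels of powers, the number of Jordan blocks of size at least j is d_j − d_{j−1} where d_j = dim ker(N^j) (with d_0 = 0). Computing the differences gives [2, 1, 1].
The number of blocks of size exactly k is (#blocks of size ≥ k) − (#blocks of size ≥ k + 1), so the partition is: 1 block(s) of size 1, 1 block(s) of size 3.
In nonincreasing order the block sizes are [3, 1].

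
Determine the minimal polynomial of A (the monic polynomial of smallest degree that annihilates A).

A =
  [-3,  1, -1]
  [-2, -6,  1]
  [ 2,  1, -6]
x^2 + 10*x + 25

The characteristic polynomial is χ_A(x) = (x + 5)^3, so the eigenvalues are known. The minimal polynomial is
  m_A(x) = Π_λ (x − λ)^{k_λ}
where k_λ is the size of the *largest* Jordan block for λ (equivalently, the smallest k with (A − λI)^k v = 0 for every generalised eigenvector v of λ).

  λ = -5: largest Jordan block has size 2, contributing (x + 5)^2

So m_A(x) = (x + 5)^2 = x^2 + 10*x + 25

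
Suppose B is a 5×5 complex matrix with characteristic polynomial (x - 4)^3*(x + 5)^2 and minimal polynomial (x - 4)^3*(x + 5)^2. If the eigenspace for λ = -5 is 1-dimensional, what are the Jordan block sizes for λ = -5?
Block sizes for λ = -5: [2]

Step 1 — from the characteristic polynomial, algebraic multiplicity of λ = -5 is 2. From dim ker(B − (-5)·I) = 1, there are exactly 1 Jordan blocks for λ = -5.
Step 2 — from the minimal polynomial, the factor (x + 5)^2 tells us the largest block for λ = -5 has size 2.
Step 3 — with total size 2, 1 blocks, and largest block 2, the block sizes (in nonincreasing order) are [2].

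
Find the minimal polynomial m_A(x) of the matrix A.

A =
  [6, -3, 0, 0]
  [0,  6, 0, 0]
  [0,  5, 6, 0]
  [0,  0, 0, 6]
x^2 - 12*x + 36

The characteristic polynomial is χ_A(x) = (x - 6)^4, so the eigenvalues are known. The minimal polynomial is
  m_A(x) = Π_λ (x − λ)^{k_λ}
where k_λ is the size of the *largest* Jordan block for λ (equivalently, the smallest k with (A − λI)^k v = 0 for every generalised eigenvector v of λ).

  λ = 6: largest Jordan block has size 2, contributing (x − 6)^2

So m_A(x) = (x - 6)^2 = x^2 - 12*x + 36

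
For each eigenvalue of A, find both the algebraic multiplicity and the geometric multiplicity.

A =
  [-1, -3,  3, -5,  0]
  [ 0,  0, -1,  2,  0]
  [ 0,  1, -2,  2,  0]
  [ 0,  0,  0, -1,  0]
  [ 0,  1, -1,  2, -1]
λ = -1: alg = 5, geom = 3

Step 1 — factor the characteristic polynomial to read off the algebraic multiplicities:
  χ_A(x) = (x + 1)^5

Step 2 — compute geometric multiplicities via the rank-nullity identity g(λ) = n − rank(A − λI):
  rank(A − (-1)·I) = 2, so dim ker(A − (-1)·I) = n − 2 = 3

Summary:
  λ = -1: algebraic multiplicity = 5, geometric multiplicity = 3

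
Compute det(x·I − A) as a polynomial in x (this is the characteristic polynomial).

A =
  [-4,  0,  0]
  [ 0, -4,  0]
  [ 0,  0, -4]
x^3 + 12*x^2 + 48*x + 64

Expanding det(x·I − A) (e.g. by cofactor expansion or by noting that A is similar to its Jordan form J, which has the same characteristic polynomial as A) gives
  χ_A(x) = x^3 + 12*x^2 + 48*x + 64
which factors as (x + 4)^3. The eigenvalues (with algebraic multiplicities) are λ = -4 with multiplicity 3.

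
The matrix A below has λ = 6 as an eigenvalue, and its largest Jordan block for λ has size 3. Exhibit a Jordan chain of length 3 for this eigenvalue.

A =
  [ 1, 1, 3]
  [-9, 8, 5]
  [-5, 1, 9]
A Jordan chain for λ = 6 of length 3:
v_1 = (1, 2, 1)ᵀ
v_2 = (-5, -9, -5)ᵀ
v_3 = (1, 0, 0)ᵀ

Let N = A − (6)·I. We want v_3 with N^3 v_3 = 0 but N^2 v_3 ≠ 0; then v_{j-1} := N · v_j for j = 3, …, 2.

Pick v_3 = (1, 0, 0)ᵀ.
Then v_2 = N · v_3 = (-5, -9, -5)ᵀ.
Then v_1 = N · v_2 = (1, 2, 1)ᵀ.

Sanity check: (A − (6)·I) v_1 = (0, 0, 0)ᵀ = 0. ✓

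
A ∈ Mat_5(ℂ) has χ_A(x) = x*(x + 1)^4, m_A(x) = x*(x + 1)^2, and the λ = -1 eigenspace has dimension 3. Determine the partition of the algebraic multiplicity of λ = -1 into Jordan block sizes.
Block sizes for λ = -1: [2, 1, 1]

Step 1 — from the characteristic polynomial, algebraic multiplicity of λ = -1 is 4. From dim ker(A − (-1)·I) = 3, there are exactly 3 Jordan blocks for λ = -1.
Step 2 — from the minimal polynomial, the factor (x + 1)^2 tells us the largest block for λ = -1 has size 2.
Step 3 — with total size 4, 3 blocks, and largest block 2, the block sizes (in nonincreasing order) are [2, 1, 1].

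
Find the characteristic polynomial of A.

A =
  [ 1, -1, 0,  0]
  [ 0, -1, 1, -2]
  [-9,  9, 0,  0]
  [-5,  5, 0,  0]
x^4

Expanding det(x·I − A) (e.g. by cofactor expansion or by noting that A is similar to its Jordan form J, which has the same characteristic polynomial as A) gives
  χ_A(x) = x^4
which factors as x^4. The eigenvalues (with algebraic multiplicities) are λ = 0 with multiplicity 4.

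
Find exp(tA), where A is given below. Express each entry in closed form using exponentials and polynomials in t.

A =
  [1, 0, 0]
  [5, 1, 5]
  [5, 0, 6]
e^{tA} =
  [exp(t), 0, 0]
  [exp(6*t) - exp(t), exp(t), exp(6*t) - exp(t)]
  [exp(6*t) - exp(t), 0, exp(6*t)]

Strategy: write A = P · J · P⁻¹ where J is a Jordan canonical form, so e^{tA} = P · e^{tJ} · P⁻¹, and e^{tJ} can be computed block-by-block.

A has Jordan form
J =
  [1, 0, 0]
  [0, 1, 0]
  [0, 0, 6]
(up to reordering of blocks).

Per-block formulas:
  For a 1×1 block at λ = 1: exp(t · [1]) = [e^(1t)].
  For a 1×1 block at λ = 6: exp(t · [6]) = [e^(6t)].

After assembling e^{tJ} and conjugating by P, we get:

e^{tA} =
  [exp(t), 0, 0]
  [exp(6*t) - exp(t), exp(t), exp(6*t) - exp(t)]
  [exp(6*t) - exp(t), 0, exp(6*t)]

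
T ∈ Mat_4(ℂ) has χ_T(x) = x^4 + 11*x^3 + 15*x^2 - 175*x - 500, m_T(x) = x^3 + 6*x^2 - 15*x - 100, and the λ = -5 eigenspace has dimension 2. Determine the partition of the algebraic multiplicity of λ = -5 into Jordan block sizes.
Block sizes for λ = -5: [2, 1]

Step 1 — from the characteristic polynomial, algebraic multiplicity of λ = -5 is 3. From dim ker(T − (-5)·I) = 2, there are exactly 2 Jordan blocks for λ = -5.
Step 2 — from the minimal polynomial, the factor (x + 5)^2 tells us the largest block for λ = -5 has size 2.
Step 3 — with total size 3, 2 blocks, and largest block 2, the block sizes (in nonincreasing order) are [2, 1].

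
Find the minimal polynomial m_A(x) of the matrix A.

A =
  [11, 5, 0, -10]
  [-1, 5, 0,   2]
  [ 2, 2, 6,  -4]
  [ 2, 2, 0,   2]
x^2 - 12*x + 36

The characteristic polynomial is χ_A(x) = (x - 6)^4, so the eigenvalues are known. The minimal polynomial is
  m_A(x) = Π_λ (x − λ)^{k_λ}
where k_λ is the size of the *largest* Jordan block for λ (equivalently, the smallest k with (A − λI)^k v = 0 for every generalised eigenvector v of λ).

  λ = 6: largest Jordan block has size 2, contributing (x − 6)^2

So m_A(x) = (x - 6)^2 = x^2 - 12*x + 36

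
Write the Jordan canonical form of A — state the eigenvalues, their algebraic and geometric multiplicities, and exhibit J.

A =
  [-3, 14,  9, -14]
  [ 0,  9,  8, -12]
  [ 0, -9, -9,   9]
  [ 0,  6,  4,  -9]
J_3(-3) ⊕ J_1(-3)

The characteristic polynomial is
  det(x·I − A) = x^4 + 12*x^3 + 54*x^2 + 108*x + 81 = (x + 3)^4

Eigenvalues and multiplicities (the geometric multiplicity of λ is n − rank(A − λI), which equals the number of Jordan blocks for λ):
  λ = -3: algebraic multiplicity = 4, geometric multiplicity = 2

Determining the block sizes for each eigenvalue:
  λ = -3: with am = 4 and gm = 2, the partition is not yet determined (e.g. several partitions of 4 into 2 parts exist). Let N = A − (-3)·I. Computing rank(N^1) = 2, rank(N^2) = 1, rank(N^3) = 0; the number of blocks of size ≥ j is rank(N^{j−1}) − rank(N^j), giving [2, 1, 1]. So we have 1 block(s) of size 3, 1 block(s) of size 1 → block sizes [3, 1]

Assembling the blocks gives a Jordan form
J =
  [-3,  1,  0,  0]
  [ 0, -3,  1,  0]
  [ 0,  0, -3,  0]
  [ 0,  0,  0, -3]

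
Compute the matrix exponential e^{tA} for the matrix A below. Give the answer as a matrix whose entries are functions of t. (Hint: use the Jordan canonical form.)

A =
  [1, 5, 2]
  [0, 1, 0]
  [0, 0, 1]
e^{tA} =
  [exp(t), 5*t*exp(t), 2*t*exp(t)]
  [0, exp(t), 0]
  [0, 0, exp(t)]

Strategy: write A = P · J · P⁻¹ where J is a Jordan canonical form, so e^{tA} = P · e^{tJ} · P⁻¹, and e^{tJ} can be computed block-by-block.

A has Jordan form
J =
  [1, 1, 0]
  [0, 1, 0]
  [0, 0, 1]
(up to reordering of blocks).

Per-block formulas:
  For a 2×2 Jordan block J_2(1): exp(t · J_2(1)) = e^(1t)·(I + t·N), where N is the 2×2 nilpotent shift.
  For a 1×1 block at λ = 1: exp(t · [1]) = [e^(1t)].

After assembling e^{tJ} and conjugating by P, we get:

e^{tA} =
  [exp(t), 5*t*exp(t), 2*t*exp(t)]
  [0, exp(t), 0]
  [0, 0, exp(t)]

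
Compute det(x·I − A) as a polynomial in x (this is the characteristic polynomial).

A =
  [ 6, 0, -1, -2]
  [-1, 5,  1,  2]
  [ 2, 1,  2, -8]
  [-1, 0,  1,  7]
x^4 - 20*x^3 + 150*x^2 - 500*x + 625

Expanding det(x·I − A) (e.g. by cofactor expansion or by noting that A is similar to its Jordan form J, which has the same characteristic polynomial as A) gives
  χ_A(x) = x^4 - 20*x^3 + 150*x^2 - 500*x + 625
which factors as (x - 5)^4. The eigenvalues (with algebraic multiplicities) are λ = 5 with multiplicity 4.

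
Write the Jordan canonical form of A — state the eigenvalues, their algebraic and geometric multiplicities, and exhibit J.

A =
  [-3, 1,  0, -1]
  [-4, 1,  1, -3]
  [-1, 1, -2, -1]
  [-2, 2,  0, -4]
J_3(-2) ⊕ J_1(-2)

The characteristic polynomial is
  det(x·I − A) = x^4 + 8*x^3 + 24*x^2 + 32*x + 16 = (x + 2)^4

Eigenvalues and multiplicities (the geometric multiplicity of λ is n − rank(A − λI), which equals the number of Jordan blocks for λ):
  λ = -2: algebraic multiplicity = 4, geometric multiplicity = 2

Determining the block sizes for each eigenvalue:
  λ = -2: with am = 4 and gm = 2, the partition is not yet determined (e.g. several partitions of 4 into 2 parts exist). Let N = A − (-2)·I. Computing rank(N^1) = 2, rank(N^2) = 1, rank(N^3) = 0; the number of blocks of size ≥ j is rank(N^{j−1}) − rank(N^j), giving [2, 1, 1]. So we have 1 block(s) of size 3, 1 block(s) of size 1 → block sizes [3, 1]

Assembling the blocks gives a Jordan form
J =
  [-2,  1,  0,  0]
  [ 0, -2,  1,  0]
  [ 0,  0, -2,  0]
  [ 0,  0,  0, -2]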